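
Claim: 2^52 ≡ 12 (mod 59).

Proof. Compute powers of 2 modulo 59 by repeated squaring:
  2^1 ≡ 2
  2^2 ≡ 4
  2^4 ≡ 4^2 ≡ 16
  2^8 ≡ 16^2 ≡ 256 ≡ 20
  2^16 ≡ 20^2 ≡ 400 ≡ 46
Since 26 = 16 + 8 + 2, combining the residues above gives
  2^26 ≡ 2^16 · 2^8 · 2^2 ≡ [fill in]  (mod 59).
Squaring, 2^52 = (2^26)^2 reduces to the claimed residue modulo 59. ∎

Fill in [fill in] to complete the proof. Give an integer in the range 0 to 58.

Multiply the listed residues: 46 · 20 · 4 = 920 → 3680.
Reducing modulo 59: 3680 = 62·59 + 22, so 2^26 ≡ 22.

22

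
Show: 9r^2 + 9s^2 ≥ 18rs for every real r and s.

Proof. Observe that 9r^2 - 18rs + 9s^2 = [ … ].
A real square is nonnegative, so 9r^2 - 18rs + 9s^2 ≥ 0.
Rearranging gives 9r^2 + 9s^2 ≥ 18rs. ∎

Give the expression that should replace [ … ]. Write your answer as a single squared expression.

(3r - 3s)^2

The leading and trailing coefficients are 3^2 and 3^2, and 18 = 2·3·3, so the trinomial is (3r - 3s)^2.
Hence 9r^2 - 18rs + 9s^2 ≥ 0.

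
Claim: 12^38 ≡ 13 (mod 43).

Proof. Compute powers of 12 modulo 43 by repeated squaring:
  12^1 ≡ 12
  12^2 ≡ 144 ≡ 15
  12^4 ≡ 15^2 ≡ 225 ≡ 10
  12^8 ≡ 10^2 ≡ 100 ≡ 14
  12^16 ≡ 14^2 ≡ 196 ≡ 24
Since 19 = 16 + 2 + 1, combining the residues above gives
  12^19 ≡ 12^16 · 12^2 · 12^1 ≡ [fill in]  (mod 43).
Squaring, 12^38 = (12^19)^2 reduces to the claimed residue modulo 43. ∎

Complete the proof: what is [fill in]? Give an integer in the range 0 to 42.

20

Multiply the listed residues: 24 · 15 · 12 = 360 → 4320.
Reducing modulo 43: 4320 = 100·43 + 20, so 12^19 ≡ 20.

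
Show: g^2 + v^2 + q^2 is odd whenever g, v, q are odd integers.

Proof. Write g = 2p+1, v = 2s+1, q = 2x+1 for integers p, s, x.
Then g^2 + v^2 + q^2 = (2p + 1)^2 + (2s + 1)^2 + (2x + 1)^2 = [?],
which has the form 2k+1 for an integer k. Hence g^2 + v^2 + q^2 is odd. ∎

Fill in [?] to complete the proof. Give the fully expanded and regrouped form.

2(2p^2 + 2p + 2s^2 + 2s + 2x^2 + 2x + 1) + 1

(2p + 1)^2 + (2s + 1)^2 + (2x + 1)^2 = 4p^2 + 4p + 4s^2 + 4s + 4x^2 + 4x + 3
= 2(2p^2 + 2p + 2s^2 + 2s + 2x^2 + 2x + 1) + 1.
Since 2p^2 + 2p + 2s^2 + 2s + 2x^2 + 2x + 1 is an integer, the sum of squares is of the form 2k+1 for an integer k.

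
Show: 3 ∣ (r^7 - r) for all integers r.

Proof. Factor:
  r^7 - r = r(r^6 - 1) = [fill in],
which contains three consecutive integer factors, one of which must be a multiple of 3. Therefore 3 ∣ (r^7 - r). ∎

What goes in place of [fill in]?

r^6 - 1 = (r^2 - 1)(r^4 + r^2 + 1), and r^2 - 1 = (r-1)(r+1).
So r(r^6 - 1) = (r - 1)r(r + 1)(r^4 + r^2 + 1).

(r - 1)r(r + 1)(r^4 + r^2 + 1)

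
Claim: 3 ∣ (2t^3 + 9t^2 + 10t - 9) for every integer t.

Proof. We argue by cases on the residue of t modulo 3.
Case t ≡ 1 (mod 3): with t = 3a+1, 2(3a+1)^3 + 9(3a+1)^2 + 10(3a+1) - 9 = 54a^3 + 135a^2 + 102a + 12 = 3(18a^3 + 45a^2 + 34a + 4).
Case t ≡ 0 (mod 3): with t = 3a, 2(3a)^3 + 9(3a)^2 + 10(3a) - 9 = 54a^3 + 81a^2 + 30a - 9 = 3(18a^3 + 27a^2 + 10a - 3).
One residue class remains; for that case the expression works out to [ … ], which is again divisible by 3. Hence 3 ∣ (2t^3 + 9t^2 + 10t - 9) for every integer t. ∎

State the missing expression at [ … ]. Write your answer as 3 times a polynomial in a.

3(18a^3 + 63a^2 + 70a + 21)

The residues treated are {1, 0}, so the missing case is t ≡ 2 (mod 3); write t = 3a+2.
Then 2(3a+2)^3 + 9(3a+2)^2 + 10(3a+2) - 9 = 54a^3 + 189a^2 + 210a + 63 = 3(18a^3 + 63a^2 + 70a + 21).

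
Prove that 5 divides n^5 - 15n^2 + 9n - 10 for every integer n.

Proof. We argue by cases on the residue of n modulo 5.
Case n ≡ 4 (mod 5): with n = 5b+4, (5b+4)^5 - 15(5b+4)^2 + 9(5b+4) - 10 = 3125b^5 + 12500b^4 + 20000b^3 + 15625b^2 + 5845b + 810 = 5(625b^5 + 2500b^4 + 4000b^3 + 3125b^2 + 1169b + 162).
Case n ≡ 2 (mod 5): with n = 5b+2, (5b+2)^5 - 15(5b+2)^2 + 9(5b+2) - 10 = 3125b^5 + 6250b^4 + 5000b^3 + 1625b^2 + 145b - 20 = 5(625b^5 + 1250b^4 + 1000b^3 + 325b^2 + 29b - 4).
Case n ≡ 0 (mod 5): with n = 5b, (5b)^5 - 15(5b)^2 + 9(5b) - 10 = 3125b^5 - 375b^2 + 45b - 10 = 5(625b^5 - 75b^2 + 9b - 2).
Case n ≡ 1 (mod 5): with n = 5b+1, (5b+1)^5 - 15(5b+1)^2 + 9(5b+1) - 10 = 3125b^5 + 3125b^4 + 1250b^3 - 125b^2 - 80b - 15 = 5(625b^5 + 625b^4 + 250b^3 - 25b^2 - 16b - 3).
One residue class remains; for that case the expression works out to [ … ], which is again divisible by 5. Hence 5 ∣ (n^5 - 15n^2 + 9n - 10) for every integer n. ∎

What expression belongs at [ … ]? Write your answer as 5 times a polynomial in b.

Only n ≡ 3 (mod 5) is unaccounted for. Put n = 5b+3:
(5b+3)^5 - 15(5b+3)^2 + 9(5b+3) - 10 expands to 3125b^5 + 9375b^4 + 11250b^3 + 6375b^2 + 1620b + 125,
and factoring out 5 leaves 5(625b^5 + 1875b^4 + 2250b^3 + 1275b^2 + 324b + 25).

5(625b^5 + 1875b^4 + 2250b^3 + 1275b^2 + 324b + 25)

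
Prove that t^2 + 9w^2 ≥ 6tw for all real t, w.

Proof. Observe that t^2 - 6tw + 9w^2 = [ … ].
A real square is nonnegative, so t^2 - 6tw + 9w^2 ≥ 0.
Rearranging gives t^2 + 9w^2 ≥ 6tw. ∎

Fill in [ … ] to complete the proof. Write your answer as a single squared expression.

The leading and trailing coefficients are 1^2 and 3^2, and 6 = 2·1·3, so the trinomial is (t - 3w)^2.
Hence t^2 - 6tw + 9w^2 ≥ 0.

(t - 3w)^2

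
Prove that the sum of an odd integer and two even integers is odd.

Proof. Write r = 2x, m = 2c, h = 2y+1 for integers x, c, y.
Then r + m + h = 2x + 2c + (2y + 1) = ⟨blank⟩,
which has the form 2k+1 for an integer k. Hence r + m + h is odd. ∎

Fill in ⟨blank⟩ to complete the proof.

2(c + x + y) + 1

Expanding: 2x + 2c + (2y + 1) = 2c + 2x + 2y + 1.
Every term except the constant is even, so this is 2(c + x + y) + 1,
and c + x + y ∈ ℤ gives the required form.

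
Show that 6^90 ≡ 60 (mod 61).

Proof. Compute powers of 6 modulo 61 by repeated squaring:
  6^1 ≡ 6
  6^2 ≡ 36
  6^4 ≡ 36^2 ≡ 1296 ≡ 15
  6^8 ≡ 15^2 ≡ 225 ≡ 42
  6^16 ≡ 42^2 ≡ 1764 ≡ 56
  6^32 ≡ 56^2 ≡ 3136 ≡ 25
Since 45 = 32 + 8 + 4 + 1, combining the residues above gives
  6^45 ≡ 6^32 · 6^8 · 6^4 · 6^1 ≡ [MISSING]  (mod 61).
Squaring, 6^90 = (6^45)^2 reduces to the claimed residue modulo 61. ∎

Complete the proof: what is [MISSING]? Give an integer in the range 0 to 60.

11

Multiply the listed residues: 25 · 42 · 15 · 6 = 1050 → 15750 → 94500.
Reducing modulo 61: 94500 = 1549·61 + 11, so 6^45 ≡ 11.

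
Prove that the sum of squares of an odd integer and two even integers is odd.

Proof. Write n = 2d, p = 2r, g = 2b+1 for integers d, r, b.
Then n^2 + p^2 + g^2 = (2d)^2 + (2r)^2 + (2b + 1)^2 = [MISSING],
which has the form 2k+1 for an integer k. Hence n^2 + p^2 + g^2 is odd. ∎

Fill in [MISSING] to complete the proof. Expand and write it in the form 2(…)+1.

(2d)^2 + (2r)^2 + (2b + 1)^2 = 4b^2 + 4b + 4d^2 + 4r^2 + 1
= 2(2b^2 + 2b + 2d^2 + 2r^2) + 1.
Since 2b^2 + 2b + 2d^2 + 2r^2 is an integer, the sum of squares is of the form 2k+1 for an integer k.

2(2b^2 + 2b + 2d^2 + 2r^2) + 1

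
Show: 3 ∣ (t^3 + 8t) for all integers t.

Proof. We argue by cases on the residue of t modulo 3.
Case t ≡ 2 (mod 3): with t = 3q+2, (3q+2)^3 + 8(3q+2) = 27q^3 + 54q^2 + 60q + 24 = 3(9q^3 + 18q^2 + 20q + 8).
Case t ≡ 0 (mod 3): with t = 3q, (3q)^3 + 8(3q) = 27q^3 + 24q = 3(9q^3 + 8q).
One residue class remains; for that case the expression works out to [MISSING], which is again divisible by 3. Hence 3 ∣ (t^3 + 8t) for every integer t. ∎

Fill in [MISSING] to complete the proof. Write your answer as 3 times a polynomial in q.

3(9q^3 + 9q^2 + 11q + 3)

Only t ≡ 1 (mod 3) is unaccounted for. Put t = 3q+1:
(3q+1)^3 + 8(3q+1) expands to 27q^3 + 27q^2 + 33q + 9,
and factoring out 3 leaves 3(9q^3 + 9q^2 + 11q + 3).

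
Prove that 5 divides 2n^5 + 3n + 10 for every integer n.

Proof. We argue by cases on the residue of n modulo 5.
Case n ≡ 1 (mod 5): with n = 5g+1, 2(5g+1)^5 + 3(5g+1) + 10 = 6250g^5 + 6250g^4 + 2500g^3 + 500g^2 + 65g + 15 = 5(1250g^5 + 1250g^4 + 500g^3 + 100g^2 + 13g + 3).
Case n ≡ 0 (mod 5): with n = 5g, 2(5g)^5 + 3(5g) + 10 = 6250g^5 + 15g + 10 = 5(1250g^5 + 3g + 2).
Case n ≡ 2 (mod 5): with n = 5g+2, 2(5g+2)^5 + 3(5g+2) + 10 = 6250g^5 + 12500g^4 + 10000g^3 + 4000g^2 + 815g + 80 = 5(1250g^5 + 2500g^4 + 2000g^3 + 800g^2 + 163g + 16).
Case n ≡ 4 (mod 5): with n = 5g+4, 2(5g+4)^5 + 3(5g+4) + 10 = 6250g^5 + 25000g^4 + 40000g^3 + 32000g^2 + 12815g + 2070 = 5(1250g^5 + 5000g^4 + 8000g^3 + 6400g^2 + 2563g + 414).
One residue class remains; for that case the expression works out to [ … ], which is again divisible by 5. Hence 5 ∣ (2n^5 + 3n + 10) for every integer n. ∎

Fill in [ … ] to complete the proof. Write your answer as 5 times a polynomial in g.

Only n ≡ 3 (mod 5) is unaccounted for. Put n = 5g+3:
2(5g+3)^5 + 3(5g+3) + 10 expands to 6250g^5 + 18750g^4 + 22500g^3 + 13500g^2 + 4065g + 505,
and factoring out 5 leaves 5(1250g^5 + 3750g^4 + 4500g^3 + 2700g^2 + 813g + 101).

5(1250g^5 + 3750g^4 + 4500g^3 + 2700g^2 + 813g + 101)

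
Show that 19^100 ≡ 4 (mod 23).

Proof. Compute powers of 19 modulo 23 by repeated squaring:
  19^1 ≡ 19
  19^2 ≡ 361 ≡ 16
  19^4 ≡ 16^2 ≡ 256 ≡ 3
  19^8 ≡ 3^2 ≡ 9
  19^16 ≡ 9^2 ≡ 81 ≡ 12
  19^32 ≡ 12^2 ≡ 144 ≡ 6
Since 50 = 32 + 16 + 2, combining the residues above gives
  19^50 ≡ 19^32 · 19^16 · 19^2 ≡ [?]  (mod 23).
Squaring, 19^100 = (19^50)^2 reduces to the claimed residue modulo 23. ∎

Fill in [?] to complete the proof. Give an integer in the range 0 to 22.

Multiply the listed residues: 6 · 12 · 16 = 72 → 1152.
Reducing modulo 23: 1152 = 50·23 + 2, so 19^50 ≡ 2.

2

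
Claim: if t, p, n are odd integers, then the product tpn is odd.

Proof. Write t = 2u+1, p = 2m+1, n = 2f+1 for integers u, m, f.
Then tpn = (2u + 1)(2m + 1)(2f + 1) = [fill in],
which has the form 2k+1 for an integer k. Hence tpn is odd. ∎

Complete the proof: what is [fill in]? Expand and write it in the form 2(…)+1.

(2u + 1)(2m + 1)(2f + 1) = 8fmu + 4fm + 4fu + 2f + 4mu + 2m + 2u + 1
= 2(4fmu + 2fm + 2fu + f + 2mu + m + u) + 1.
Since 4fmu + 2fm + 2fu + f + 2mu + m + u is an integer, the product is of the form 2k+1 for an integer k.

2(4fmu + 2fm + 2fu + f + 2mu + m + u) + 1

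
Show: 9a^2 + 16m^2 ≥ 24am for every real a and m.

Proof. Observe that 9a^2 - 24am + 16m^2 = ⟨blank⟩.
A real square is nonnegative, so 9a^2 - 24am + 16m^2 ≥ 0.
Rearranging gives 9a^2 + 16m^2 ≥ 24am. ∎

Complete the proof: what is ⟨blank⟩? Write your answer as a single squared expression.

9a^2 - 24am + 16m^2 is a perfect-square trinomial: the outer terms are (3a)^2 and (4m)^2, and the cross term is -2·3a·4m.
So 9a^2 - 24am + 16m^2 = (3a - 4m)^2 ≥ 0.

(3a - 4m)^2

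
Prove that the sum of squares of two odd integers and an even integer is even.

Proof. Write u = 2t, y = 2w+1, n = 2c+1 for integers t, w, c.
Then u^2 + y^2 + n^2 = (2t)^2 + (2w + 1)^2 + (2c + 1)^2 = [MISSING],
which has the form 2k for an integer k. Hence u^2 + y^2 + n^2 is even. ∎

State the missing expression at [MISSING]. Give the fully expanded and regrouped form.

2(2c^2 + 2c + 2t^2 + 2w^2 + 2w + 1)

(2t)^2 + (2w + 1)^2 + (2c + 1)^2 = 4c^2 + 4c + 4t^2 + 4w^2 + 4w + 2
= 2(2c^2 + 2c + 2t^2 + 2w^2 + 2w + 1).
Since 2c^2 + 2c + 2t^2 + 2w^2 + 2w + 1 is an integer, the sum of squares is of the form 2k for an integer k.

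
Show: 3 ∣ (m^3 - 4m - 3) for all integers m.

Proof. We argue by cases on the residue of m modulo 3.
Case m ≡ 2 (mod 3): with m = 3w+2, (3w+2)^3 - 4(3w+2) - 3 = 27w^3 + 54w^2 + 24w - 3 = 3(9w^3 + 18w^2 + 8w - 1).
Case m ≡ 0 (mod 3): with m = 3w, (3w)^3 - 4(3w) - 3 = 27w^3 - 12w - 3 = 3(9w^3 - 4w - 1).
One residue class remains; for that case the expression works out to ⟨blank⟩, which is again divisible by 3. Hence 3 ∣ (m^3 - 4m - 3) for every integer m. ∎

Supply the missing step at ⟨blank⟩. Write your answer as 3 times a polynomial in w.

Only m ≡ 1 (mod 3) is unaccounted for. Put m = 3w+1:
(3w+1)^3 - 4(3w+1) - 3 expands to 27w^3 + 27w^2 - 3w - 6,
and factoring out 3 leaves 3(9w^3 + 9w^2 - w - 2).

3(9w^3 + 9w^2 - w - 2)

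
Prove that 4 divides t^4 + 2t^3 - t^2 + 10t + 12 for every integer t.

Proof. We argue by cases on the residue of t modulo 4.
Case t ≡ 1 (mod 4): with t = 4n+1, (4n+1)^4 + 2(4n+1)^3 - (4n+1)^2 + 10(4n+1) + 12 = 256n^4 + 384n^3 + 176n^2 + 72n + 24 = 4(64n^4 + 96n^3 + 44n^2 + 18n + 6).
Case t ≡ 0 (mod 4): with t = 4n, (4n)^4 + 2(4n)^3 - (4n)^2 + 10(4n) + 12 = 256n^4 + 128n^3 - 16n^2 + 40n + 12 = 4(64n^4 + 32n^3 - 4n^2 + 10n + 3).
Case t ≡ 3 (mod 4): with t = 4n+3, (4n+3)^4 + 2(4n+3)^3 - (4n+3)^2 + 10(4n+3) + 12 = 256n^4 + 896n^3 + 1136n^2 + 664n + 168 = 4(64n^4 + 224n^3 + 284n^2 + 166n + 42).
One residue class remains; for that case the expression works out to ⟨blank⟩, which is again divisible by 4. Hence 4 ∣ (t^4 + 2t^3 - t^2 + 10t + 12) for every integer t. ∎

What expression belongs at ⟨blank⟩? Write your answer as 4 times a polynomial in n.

4(64n^4 + 160n^3 + 140n^2 + 62n + 15)

Only t ≡ 2 (mod 4) is unaccounted for. Put t = 4n+2:
(4n+2)^4 + 2(4n+2)^3 - (4n+2)^2 + 10(4n+2) + 12 expands to 256n^4 + 640n^3 + 560n^2 + 248n + 60,
and factoring out 4 leaves 4(64n^4 + 160n^3 + 140n^2 + 62n + 15).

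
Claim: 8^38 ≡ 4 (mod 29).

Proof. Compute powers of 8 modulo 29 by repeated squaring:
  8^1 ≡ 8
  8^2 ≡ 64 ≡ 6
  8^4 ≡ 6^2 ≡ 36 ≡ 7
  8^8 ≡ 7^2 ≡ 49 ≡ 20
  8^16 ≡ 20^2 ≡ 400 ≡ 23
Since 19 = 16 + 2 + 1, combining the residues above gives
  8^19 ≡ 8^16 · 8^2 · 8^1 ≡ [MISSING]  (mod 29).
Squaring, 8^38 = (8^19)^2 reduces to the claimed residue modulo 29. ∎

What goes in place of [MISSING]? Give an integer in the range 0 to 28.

Multiply the listed residues: 23 · 6 · 8 = 138 → 1104.
Reducing modulo 29: 1104 = 38·29 + 2, so 8^19 ≡ 2.

2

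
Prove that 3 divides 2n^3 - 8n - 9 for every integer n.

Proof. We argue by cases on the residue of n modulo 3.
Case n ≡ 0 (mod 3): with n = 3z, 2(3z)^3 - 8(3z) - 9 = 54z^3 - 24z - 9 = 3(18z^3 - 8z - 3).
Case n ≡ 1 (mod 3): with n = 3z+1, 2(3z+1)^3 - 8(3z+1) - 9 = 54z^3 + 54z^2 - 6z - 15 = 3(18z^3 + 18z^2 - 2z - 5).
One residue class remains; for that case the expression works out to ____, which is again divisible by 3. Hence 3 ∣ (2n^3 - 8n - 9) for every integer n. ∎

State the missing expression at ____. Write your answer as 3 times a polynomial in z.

3(18z^3 + 36z^2 + 16z - 3)

The residues treated are {0, 1}, so the missing case is n ≡ 2 (mod 3); write n = 3z+2.
Then 2(3z+2)^3 - 8(3z+2) - 9 = 54z^3 + 108z^2 + 48z - 9 = 3(18z^3 + 36z^2 + 16z - 3).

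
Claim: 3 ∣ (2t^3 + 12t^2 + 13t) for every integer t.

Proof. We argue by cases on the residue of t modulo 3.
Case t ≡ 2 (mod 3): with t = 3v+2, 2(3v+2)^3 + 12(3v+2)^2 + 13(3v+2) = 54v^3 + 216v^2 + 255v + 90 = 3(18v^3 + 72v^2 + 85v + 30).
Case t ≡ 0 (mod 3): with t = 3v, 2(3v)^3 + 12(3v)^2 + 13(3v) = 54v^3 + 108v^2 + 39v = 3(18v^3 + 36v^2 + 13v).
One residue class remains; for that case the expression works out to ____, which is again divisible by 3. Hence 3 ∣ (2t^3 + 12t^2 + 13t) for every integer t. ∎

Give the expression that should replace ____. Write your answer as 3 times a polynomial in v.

3(18v^3 + 54v^2 + 43v + 9)

Only t ≡ 1 (mod 3) is unaccounted for. Put t = 3v+1:
2(3v+1)^3 + 12(3v+1)^2 + 13(3v+1) expands to 54v^3 + 162v^2 + 129v + 27,
and factoring out 3 leaves 3(18v^3 + 54v^2 + 43v + 9).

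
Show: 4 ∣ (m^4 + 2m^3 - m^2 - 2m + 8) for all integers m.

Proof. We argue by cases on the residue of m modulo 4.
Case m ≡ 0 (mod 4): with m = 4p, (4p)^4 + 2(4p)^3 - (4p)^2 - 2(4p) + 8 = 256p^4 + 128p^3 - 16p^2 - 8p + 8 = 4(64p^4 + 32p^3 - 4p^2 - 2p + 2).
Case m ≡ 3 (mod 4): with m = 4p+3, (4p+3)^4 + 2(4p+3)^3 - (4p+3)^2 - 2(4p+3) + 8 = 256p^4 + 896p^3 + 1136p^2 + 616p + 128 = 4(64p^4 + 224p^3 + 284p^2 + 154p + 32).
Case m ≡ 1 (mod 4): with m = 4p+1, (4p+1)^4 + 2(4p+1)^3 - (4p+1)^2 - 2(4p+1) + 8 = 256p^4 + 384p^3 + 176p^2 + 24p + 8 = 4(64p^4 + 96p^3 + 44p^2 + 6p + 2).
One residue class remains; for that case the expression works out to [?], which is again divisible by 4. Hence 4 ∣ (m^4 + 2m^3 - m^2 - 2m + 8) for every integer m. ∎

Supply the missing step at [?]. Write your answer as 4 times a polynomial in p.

4(64p^4 + 160p^3 + 140p^2 + 50p + 8)

Only m ≡ 2 (mod 4) is unaccounted for. Put m = 4p+2:
(4p+2)^4 + 2(4p+2)^3 - (4p+2)^2 - 2(4p+2) + 8 expands to 256p^4 + 640p^3 + 560p^2 + 200p + 32,
and factoring out 4 leaves 4(64p^4 + 160p^3 + 140p^2 + 50p + 8).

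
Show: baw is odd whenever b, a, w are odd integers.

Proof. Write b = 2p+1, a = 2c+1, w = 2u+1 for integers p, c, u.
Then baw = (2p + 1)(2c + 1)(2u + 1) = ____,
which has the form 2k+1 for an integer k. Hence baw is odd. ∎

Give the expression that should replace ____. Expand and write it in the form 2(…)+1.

(2p + 1)(2c + 1)(2u + 1) = 8cpu + 4cp + 4cu + 2c + 4pu + 2p + 2u + 1
= 2(4cpu + 2cp + 2cu + c + 2pu + p + u) + 1.
Since 4cpu + 2cp + 2cu + c + 2pu + p + u is an integer, the product is of the form 2k+1 for an integer k.

2(4cpu + 2cp + 2cu + c + 2pu + p + u) + 1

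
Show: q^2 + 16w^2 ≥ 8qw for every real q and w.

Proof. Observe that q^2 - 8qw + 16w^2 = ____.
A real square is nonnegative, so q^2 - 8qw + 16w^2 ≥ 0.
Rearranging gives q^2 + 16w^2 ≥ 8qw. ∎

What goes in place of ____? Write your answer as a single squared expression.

q^2 - 8qw + 16w^2 is a perfect-square trinomial: the outer terms are (q)^2 and (4w)^2, and the cross term is -2·q·4w.
So q^2 - 8qw + 16w^2 = (q - 4w)^2 ≥ 0.

(q - 4w)^2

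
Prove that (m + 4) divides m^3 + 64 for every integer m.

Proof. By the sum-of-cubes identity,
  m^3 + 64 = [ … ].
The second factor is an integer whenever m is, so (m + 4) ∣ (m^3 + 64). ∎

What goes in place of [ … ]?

(m + 4)(m^2 - 4m + 16)

Polynomial division of m^3 + 64 by m + 4 leaves remainder 0 and quotient m^2 - 4m + 16.
Hence m^3 + 64 = (m + 4)(m^2 - 4m + 16).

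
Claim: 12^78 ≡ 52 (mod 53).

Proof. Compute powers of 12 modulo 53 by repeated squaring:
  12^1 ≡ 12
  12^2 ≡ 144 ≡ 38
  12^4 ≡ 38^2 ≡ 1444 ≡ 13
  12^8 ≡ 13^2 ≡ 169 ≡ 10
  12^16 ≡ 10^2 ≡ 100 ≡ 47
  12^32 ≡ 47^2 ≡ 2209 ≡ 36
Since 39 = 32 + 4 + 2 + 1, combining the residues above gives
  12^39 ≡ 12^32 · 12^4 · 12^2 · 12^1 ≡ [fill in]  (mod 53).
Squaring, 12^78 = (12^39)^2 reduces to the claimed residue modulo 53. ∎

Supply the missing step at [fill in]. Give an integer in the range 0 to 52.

30

Multiply the listed residues: 36 · 13 · 38 · 12 = 468 → 17784 → 213408.
Reducing modulo 53: 213408 = 4026·53 + 30, so 12^39 ≡ 30.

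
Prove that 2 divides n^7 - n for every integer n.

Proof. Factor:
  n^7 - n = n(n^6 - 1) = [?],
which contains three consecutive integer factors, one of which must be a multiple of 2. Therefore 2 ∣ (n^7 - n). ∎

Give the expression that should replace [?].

n^6 - 1 = (n^2 - 1)(n^4 + n^2 + 1), and n^2 - 1 = (n-1)(n+1).
So n(n^6 - 1) = (n - 1)n(n + 1)(n^4 + n^2 + 1).

(n - 1)n(n + 1)(n^4 + n^2 + 1)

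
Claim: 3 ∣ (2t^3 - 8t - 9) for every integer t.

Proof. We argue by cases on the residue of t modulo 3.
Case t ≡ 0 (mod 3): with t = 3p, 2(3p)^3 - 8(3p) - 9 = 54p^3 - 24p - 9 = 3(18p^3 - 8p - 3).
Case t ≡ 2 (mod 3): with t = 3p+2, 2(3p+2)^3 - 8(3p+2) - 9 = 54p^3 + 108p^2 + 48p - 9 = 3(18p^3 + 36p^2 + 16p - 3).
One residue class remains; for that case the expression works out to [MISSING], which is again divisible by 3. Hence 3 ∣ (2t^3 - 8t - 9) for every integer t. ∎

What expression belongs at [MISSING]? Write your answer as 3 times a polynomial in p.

3(18p^3 + 18p^2 - 2p - 5)

Only t ≡ 1 (mod 3) is unaccounted for. Put t = 3p+1:
2(3p+1)^3 - 8(3p+1) - 9 expands to 54p^3 + 54p^2 - 6p - 15,
and factoring out 3 leaves 3(18p^3 + 18p^2 - 2p - 5).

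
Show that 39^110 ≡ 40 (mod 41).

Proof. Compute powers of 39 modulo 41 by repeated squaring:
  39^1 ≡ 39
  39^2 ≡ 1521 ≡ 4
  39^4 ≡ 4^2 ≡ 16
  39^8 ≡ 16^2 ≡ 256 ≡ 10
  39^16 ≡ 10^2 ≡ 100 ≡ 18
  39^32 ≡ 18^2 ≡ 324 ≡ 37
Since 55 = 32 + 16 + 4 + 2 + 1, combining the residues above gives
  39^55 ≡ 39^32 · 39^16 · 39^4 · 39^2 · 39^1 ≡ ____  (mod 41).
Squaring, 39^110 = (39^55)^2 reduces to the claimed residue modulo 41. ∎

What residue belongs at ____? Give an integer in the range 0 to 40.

32

Multiply the listed residues: 37 · 18 · 16 · 4 · 39 = 666 → 10656 → 42624 → 1662336.
Reducing modulo 41: 1662336 = 40544·41 + 32, so 39^55 ≡ 32.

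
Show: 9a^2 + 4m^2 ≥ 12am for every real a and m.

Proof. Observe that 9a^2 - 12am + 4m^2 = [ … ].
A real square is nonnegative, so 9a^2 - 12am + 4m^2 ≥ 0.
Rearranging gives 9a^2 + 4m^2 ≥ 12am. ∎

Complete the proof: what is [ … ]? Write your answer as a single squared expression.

(3a - 2m)^2

9a^2 - 12am + 4m^2 is a perfect-square trinomial: the outer terms are (3a)^2 and (2m)^2, and the cross term is -2·3a·2m.
So 9a^2 - 12am + 4m^2 = (3a - 2m)^2 ≥ 0.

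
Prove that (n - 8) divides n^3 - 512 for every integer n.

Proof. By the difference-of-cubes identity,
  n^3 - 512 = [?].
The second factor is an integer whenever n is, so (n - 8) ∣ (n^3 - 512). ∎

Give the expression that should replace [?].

(n - 8)(n^2 + 8n + 64)

Polynomial division of n^3 - 512 by n - 8 leaves remainder 0 and quotient n^2 + 8n + 64.
Hence n^3 - 512 = (n - 8)(n^2 + 8n + 64).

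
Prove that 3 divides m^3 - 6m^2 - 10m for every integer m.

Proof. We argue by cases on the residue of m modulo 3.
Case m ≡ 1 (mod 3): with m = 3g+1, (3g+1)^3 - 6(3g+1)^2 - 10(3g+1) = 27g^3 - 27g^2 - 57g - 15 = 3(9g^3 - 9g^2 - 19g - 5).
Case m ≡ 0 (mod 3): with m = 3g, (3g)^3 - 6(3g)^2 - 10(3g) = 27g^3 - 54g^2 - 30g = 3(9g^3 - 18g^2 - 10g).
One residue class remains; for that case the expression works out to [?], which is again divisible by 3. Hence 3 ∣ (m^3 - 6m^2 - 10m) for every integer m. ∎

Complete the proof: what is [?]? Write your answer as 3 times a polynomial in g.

Only m ≡ 2 (mod 3) is unaccounted for. Put m = 3g+2:
(3g+2)^3 - 6(3g+2)^2 - 10(3g+2) expands to 27g^3 - 66g - 36,
and factoring out 3 leaves 3(9g^3 - 22g - 12).

3(9g^3 - 22g - 12)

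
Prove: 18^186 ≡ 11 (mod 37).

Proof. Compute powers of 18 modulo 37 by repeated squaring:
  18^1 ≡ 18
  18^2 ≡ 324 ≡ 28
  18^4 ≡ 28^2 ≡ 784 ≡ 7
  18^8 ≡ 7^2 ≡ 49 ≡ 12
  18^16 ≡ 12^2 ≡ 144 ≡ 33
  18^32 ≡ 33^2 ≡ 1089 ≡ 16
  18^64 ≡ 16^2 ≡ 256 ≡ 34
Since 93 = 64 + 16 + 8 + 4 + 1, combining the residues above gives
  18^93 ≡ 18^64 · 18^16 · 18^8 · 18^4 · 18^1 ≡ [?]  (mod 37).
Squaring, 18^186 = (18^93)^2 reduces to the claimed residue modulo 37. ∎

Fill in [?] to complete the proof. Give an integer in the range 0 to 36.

Multiply the listed residues: 34 · 33 · 12 · 7 · 18 = 1122 → 13464 → 94248 → 1696464.
Reducing modulo 37: 1696464 = 45850·37 + 14, so 18^93 ≡ 14.

14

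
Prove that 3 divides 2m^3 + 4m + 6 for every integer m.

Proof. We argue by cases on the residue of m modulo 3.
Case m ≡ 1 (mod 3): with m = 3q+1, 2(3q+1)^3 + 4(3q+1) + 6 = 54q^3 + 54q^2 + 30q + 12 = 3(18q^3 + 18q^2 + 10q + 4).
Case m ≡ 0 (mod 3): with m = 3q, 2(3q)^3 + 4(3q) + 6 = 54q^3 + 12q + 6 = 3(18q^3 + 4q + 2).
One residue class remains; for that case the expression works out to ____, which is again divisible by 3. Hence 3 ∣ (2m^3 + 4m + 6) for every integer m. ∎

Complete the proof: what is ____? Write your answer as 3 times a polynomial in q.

3(18q^3 + 36q^2 + 28q + 10)

The residues treated are {1, 0}, so the missing case is m ≡ 2 (mod 3); write m = 3q+2.
Then 2(3q+2)^3 + 4(3q+2) + 6 = 54q^3 + 108q^2 + 84q + 30 = 3(18q^3 + 36q^2 + 28q + 10).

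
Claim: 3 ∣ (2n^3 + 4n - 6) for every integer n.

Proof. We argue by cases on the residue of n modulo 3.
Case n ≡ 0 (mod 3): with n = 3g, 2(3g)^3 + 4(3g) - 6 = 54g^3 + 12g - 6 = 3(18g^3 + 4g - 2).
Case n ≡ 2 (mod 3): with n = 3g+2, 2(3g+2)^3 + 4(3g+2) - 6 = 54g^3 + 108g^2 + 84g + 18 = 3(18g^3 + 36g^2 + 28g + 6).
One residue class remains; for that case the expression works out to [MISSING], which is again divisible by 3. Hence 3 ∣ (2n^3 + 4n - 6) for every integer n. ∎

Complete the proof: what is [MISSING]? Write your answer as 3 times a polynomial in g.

3(18g^3 + 18g^2 + 10g)

The residues treated are {0, 2}, so the missing case is n ≡ 1 (mod 3); write n = 3g+1.
Then 2(3g+1)^3 + 4(3g+1) - 6 = 54g^3 + 54g^2 + 30g = 3(18g^3 + 18g^2 + 10g).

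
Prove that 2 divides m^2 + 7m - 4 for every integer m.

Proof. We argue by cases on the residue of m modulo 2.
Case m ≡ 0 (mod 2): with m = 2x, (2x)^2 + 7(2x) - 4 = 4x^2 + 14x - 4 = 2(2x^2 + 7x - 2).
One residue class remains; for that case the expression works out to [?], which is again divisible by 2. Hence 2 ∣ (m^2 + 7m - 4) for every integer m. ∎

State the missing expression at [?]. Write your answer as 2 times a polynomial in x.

2(2x^2 + 9x + 2)

The residues treated are {0}, so the missing case is m ≡ 1 (mod 2); write m = 2x+1.
Then (2x+1)^2 + 7(2x+1) - 4 = 4x^2 + 18x + 4 = 2(2x^2 + 9x + 2).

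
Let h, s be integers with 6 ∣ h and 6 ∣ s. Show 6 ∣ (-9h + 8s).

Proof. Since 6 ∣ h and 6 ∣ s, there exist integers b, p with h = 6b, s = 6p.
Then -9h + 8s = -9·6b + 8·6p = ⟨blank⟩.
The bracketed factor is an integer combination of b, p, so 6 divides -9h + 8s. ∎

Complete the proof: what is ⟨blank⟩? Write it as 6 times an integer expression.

Each term has a factor of 6: -9·6b + 8·6p = 6·(-9b + 8p).
Since -9b + 8p is an integer, 6 ∣ (-9h + 8s).

6(-9b + 8p)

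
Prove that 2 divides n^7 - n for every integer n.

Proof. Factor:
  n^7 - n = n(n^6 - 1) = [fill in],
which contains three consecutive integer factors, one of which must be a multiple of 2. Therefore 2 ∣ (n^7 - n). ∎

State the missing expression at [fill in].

(n - 1)n(n + 1)(n^4 + n^2 + 1)

n^6 - 1 = (n^2 - 1)(n^4 + n^2 + 1), and n^2 - 1 = (n-1)(n+1).
So n(n^6 - 1) = (n - 1)n(n + 1)(n^4 + n^2 + 1).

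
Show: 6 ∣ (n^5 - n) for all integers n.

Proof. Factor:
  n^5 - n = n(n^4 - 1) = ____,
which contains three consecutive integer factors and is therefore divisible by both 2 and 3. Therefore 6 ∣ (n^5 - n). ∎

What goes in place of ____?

(n - 1)n(n + 1)(n^2 + 1)

n^4 - 1 = (n^2 - 1)(n^2 + 1), and n^2 - 1 = (n-1)(n+1).
So n(n^4 - 1) = (n - 1)n(n + 1)(n^2 + 1).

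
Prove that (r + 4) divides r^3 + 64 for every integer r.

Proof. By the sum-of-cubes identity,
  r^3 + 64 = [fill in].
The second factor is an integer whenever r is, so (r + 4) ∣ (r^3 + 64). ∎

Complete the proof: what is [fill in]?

(r + 4)(r^2 - 4r + 16)

a^3 + b^3 = (a + b)(a^2 - ab + b^2). With a = r, b = 4:
r^3 + 64 = (r + 4)(r^2 - 4r + 16).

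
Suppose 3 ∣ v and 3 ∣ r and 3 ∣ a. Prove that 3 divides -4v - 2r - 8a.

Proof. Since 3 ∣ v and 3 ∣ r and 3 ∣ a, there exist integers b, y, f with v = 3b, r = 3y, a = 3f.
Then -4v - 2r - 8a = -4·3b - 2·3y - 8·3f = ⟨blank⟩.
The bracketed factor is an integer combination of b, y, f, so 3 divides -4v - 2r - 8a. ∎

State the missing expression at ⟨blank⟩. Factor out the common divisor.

3(-4b - 8f - 2y)

Pull the common 3 out of every term: -4·3b - 2·3y - 8·3f = 3(-4b - 8f - 2y).
-4b - 8f - 2y is an integer, which exhibits the divisibility.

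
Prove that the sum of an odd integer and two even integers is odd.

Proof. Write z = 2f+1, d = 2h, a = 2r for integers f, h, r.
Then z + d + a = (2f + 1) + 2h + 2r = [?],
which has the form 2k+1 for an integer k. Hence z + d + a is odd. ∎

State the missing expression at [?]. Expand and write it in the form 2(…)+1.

(2f + 1) + 2h + 2r = 2f + 2h + 2r + 1
= 2(f + h + r) + 1.
Since f + h + r is an integer, the sum is of the form 2k+1 for an integer k.

2(f + h + r) + 1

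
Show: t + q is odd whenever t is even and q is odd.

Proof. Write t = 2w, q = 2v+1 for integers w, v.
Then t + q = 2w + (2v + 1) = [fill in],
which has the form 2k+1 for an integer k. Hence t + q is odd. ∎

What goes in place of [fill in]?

2(v + w) + 1

2w + (2v + 1) = 2v + 2w + 1
= 2(v + w) + 1.
Since v + w is an integer, the sum is of the form 2k+1 for an integer k.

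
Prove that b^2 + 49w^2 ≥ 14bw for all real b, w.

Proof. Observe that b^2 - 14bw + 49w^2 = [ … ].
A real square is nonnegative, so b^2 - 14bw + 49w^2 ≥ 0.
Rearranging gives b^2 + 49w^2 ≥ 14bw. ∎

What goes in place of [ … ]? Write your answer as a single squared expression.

(b - 7w)^2

The leading and trailing coefficients are 1^2 and 7^2, and 14 = 2·1·7, so the trinomial is (b - 7w)^2.
Hence b^2 - 14bw + 49w^2 ≥ 0.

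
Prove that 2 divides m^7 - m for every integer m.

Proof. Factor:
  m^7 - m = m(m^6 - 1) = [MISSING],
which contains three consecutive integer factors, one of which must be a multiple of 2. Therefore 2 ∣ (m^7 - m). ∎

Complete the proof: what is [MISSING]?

m^6 - 1 = (m^2 - 1)(m^4 + m^2 + 1), and m^2 - 1 = (m-1)(m+1).
So m(m^6 - 1) = (m - 1)m(m + 1)(m^4 + m^2 + 1).

(m - 1)m(m + 1)(m^4 + m^2 + 1)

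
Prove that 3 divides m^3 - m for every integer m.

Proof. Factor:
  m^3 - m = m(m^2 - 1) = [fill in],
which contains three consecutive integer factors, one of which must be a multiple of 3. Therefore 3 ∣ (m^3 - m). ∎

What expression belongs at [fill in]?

(m - 1)m(m + 1)

m(m^2 - 1) = m(m - 1)(m + 1) = (m - 1)m(m + 1).
These three factors are consecutive integers, so their product is divisible by 3.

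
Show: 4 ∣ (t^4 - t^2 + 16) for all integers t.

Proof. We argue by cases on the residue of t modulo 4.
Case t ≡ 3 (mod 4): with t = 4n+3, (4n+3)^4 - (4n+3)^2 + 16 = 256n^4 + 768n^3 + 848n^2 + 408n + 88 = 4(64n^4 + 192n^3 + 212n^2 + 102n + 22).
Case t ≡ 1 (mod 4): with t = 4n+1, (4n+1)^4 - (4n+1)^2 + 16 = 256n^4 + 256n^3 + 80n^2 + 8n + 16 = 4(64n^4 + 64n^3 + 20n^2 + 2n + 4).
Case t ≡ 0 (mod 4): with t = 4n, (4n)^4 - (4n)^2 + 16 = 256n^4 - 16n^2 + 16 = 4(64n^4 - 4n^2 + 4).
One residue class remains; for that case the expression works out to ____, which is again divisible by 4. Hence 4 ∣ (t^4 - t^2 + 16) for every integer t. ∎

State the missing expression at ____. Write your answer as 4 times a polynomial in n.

4(64n^4 + 128n^3 + 92n^2 + 28n + 7)

The residues treated are {3, 1, 0}, so the missing case is t ≡ 2 (mod 4); write t = 4n+2.
Then (4n+2)^4 - (4n+2)^2 + 16 = 256n^4 + 512n^3 + 368n^2 + 112n + 28 = 4(64n^4 + 128n^3 + 92n^2 + 28n + 7).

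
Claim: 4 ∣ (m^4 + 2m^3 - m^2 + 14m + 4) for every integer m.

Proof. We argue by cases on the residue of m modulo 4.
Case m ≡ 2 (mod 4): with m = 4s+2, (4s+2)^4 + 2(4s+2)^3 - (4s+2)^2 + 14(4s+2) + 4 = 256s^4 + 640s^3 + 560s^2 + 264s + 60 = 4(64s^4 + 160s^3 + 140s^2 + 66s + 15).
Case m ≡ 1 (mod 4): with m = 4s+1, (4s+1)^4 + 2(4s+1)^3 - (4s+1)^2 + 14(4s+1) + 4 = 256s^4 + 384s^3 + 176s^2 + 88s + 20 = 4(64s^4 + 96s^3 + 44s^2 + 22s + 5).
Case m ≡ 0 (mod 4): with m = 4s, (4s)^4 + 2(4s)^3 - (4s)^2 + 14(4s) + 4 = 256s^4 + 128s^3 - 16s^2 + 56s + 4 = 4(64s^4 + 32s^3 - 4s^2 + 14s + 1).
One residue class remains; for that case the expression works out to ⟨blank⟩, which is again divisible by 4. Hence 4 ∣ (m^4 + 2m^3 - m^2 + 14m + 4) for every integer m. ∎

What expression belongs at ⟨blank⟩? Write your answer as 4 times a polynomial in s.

4(64s^4 + 224s^3 + 284s^2 + 170s + 43)

Only m ≡ 3 (mod 4) is unaccounted for. Put m = 4s+3:
(4s+3)^4 + 2(4s+3)^3 - (4s+3)^2 + 14(4s+3) + 4 expands to 256s^4 + 896s^3 + 1136s^2 + 680s + 172,
and factoring out 4 leaves 4(64s^4 + 224s^3 + 284s^2 + 170s + 43).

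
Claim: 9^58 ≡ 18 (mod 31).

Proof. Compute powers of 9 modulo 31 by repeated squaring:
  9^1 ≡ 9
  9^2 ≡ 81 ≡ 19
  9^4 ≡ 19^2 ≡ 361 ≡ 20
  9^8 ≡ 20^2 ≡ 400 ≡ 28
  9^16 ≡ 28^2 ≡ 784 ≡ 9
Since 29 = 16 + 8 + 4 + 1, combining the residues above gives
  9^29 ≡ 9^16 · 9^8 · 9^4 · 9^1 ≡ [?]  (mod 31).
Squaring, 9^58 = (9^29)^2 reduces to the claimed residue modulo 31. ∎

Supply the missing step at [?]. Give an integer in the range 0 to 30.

Multiply the listed residues: 9 · 28 · 20 · 9 = 252 → 5040 → 45360.
Reducing modulo 31: 45360 = 1463·31 + 7, so 9^29 ≡ 7.

7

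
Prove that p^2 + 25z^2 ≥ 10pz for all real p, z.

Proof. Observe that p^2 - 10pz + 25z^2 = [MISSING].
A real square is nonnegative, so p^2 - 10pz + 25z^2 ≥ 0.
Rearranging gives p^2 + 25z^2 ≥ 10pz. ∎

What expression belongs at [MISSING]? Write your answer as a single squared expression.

(p - 5z)^2

The leading and trailing coefficients are 1^2 and 5^2, and 10 = 2·1·5, so the trinomial is (p - 5z)^2.
Hence p^2 - 10pz + 25z^2 ≥ 0.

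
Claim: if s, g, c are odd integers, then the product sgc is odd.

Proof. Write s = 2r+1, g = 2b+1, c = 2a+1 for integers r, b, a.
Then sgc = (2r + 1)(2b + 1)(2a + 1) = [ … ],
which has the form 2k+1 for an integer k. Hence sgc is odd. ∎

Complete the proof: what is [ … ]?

2(4abr + 2ab + 2ar + a + 2br + b + r) + 1

(2r + 1)(2b + 1)(2a + 1) = 8abr + 4ab + 4ar + 2a + 4br + 2b + 2r + 1
= 2(4abr + 2ab + 2ar + a + 2br + b + r) + 1.
Since 4abr + 2ab + 2ar + a + 2br + b + r is an integer, the product is of the form 2k+1 for an integer k.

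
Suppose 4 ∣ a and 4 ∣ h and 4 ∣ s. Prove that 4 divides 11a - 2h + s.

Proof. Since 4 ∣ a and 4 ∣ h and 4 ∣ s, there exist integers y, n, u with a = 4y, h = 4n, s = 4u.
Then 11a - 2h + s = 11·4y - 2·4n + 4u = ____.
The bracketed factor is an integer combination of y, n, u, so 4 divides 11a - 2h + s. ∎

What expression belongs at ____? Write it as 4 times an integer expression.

Each term has a factor of 4: 11·4y - 2·4n + 4u = 4·(-2n + u + 11y).
Since -2n + u + 11y is an integer, 4 ∣ (11a - 2h + s).

4(-2n + u + 11y)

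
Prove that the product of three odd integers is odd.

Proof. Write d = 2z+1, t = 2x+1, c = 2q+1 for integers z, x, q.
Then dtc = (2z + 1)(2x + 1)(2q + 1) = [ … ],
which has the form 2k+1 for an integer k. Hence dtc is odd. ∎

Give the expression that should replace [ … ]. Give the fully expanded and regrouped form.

2(4qxz + 2qx + 2qz + q + 2xz + x + z) + 1

Expanding: (2z + 1)(2x + 1)(2q + 1) = 8qxz + 4qx + 4qz + 2q + 4xz + 2x + 2z + 1.
Every term except the constant is even, so this is 2(4qxz + 2qx + 2qz + q + 2xz + x + z) + 1,
and 4qxz + 2qx + 2qz + q + 2xz + x + z ∈ ℤ gives the required form.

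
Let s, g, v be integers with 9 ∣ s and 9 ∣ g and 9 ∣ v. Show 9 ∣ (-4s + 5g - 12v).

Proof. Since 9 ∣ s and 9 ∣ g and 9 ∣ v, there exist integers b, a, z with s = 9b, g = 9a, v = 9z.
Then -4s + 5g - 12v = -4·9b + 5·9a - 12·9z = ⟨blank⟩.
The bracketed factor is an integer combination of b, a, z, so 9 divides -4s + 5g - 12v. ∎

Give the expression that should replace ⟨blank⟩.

Each term has a factor of 9: -4·9b + 5·9a - 12·9z = 9·(5a - 4b - 12z).
Since 5a - 4b - 12z is an integer, 9 ∣ (-4s + 5g - 12v).

9(5a - 4b - 12z)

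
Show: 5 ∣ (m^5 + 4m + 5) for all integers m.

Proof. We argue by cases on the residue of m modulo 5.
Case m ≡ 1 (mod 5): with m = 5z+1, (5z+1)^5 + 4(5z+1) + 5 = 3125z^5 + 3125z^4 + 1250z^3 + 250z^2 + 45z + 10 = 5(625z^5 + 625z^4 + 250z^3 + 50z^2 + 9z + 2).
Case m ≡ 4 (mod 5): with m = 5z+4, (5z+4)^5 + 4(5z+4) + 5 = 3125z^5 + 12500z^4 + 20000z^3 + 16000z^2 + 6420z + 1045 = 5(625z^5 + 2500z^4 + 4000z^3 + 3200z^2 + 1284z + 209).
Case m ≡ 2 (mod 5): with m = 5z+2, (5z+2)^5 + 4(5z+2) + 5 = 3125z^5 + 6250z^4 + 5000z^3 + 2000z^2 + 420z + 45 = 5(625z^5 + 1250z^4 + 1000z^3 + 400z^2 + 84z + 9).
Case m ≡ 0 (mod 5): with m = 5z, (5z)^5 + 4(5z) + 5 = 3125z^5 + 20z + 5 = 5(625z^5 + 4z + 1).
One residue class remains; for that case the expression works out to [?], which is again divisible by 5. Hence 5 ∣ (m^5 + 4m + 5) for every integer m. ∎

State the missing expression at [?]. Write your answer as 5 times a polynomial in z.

5(625z^5 + 1875z^4 + 2250z^3 + 1350z^2 + 409z + 52)

Only m ≡ 3 (mod 5) is unaccounted for. Put m = 5z+3:
(5z+3)^5 + 4(5z+3) + 5 expands to 3125z^5 + 9375z^4 + 11250z^3 + 6750z^2 + 2045z + 260,
and factoring out 5 leaves 5(625z^5 + 1875z^4 + 2250z^3 + 1350z^2 + 409z + 52).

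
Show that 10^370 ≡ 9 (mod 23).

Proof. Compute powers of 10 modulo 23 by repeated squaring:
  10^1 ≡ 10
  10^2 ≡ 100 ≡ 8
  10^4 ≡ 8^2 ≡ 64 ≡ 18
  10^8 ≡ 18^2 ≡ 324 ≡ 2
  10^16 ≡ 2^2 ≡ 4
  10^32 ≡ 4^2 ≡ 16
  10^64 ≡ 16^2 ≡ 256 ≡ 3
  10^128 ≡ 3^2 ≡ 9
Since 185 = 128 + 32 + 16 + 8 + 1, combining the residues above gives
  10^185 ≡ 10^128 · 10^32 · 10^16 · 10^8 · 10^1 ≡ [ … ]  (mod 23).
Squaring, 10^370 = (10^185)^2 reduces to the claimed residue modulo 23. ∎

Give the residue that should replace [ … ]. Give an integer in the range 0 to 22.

20

10^128 · 10^32 · 10^16 · 10^8 · 10^1 ≡ 9 · 16 · 4 · 2 · 10 = 11520.
11520 mod 23 = 20, so 10^185 ≡ 20 (mod 23).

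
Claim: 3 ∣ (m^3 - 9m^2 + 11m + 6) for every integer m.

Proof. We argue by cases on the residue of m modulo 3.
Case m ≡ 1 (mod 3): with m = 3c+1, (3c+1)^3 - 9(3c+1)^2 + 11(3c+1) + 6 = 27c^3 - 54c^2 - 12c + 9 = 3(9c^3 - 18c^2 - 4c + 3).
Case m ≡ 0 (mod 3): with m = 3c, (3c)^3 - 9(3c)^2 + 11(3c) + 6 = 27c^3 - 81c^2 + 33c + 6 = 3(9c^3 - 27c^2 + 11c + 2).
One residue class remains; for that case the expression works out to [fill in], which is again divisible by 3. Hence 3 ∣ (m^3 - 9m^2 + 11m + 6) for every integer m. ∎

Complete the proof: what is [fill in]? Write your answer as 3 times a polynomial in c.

3(9c^3 - 9c^2 - 13c)

The residues treated are {1, 0}, so the missing case is m ≡ 2 (mod 3); write m = 3c+2.
Then (3c+2)^3 - 9(3c+2)^2 + 11(3c+2) + 6 = 27c^3 - 27c^2 - 39c = 3(9c^3 - 9c^2 - 13c).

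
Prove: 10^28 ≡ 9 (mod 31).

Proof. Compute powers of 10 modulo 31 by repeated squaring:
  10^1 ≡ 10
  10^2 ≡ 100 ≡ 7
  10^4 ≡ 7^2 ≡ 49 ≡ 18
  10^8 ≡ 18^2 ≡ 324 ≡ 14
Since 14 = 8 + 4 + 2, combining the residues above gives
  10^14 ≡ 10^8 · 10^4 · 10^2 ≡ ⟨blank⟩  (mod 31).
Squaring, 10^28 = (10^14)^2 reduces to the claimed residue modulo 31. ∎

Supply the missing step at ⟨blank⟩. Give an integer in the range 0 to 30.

28

Multiply the listed residues: 14 · 18 · 7 = 252 → 1764.
Reducing modulo 31: 1764 = 56·31 + 28, so 10^14 ≡ 28.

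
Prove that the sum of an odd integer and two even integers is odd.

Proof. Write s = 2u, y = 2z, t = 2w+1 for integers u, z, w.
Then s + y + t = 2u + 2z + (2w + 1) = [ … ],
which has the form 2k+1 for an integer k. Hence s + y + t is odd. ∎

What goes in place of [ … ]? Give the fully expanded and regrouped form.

2u + 2z + (2w + 1) = 2u + 2w + 2z + 1
= 2(u + w + z) + 1.
Since u + w + z is an integer, the sum is of the form 2k+1 for an integer k.

2(u + w + z) + 1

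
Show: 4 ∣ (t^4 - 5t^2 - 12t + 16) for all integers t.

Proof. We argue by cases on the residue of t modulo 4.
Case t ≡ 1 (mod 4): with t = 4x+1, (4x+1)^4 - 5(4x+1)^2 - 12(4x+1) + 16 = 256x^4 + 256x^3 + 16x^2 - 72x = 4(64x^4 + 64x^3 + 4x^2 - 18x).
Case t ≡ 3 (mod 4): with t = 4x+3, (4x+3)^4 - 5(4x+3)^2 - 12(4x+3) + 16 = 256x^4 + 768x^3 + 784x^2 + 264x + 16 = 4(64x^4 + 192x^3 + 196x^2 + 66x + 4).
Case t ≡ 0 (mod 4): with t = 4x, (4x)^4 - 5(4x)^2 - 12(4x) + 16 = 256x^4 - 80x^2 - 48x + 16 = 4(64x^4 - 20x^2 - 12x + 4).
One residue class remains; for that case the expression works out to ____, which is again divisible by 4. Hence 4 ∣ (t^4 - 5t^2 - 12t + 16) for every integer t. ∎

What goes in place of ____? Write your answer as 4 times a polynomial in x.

4(64x^4 + 128x^3 + 76x^2 - 3)

Only t ≡ 2 (mod 4) is unaccounted for. Put t = 4x+2:
(4x+2)^4 - 5(4x+2)^2 - 12(4x+2) + 16 expands to 256x^4 + 512x^3 + 304x^2 - 12,
and factoring out 4 leaves 4(64x^4 + 128x^3 + 76x^2 - 3).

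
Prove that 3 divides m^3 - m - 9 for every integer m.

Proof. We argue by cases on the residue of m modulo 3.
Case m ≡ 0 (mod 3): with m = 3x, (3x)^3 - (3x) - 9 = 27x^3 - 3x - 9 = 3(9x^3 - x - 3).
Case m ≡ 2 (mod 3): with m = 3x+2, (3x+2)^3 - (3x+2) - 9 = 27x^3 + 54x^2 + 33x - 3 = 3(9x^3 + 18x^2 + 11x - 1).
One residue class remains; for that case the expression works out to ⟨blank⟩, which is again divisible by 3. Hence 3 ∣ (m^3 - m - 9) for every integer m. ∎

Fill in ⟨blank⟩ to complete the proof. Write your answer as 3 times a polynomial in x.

The residues treated are {0, 2}, so the missing case is m ≡ 1 (mod 3); write m = 3x+1.
Then (3x+1)^3 - (3x+1) - 9 = 27x^3 + 27x^2 + 6x - 9 = 3(9x^3 + 9x^2 + 2x - 3).

3(9x^3 + 9x^2 + 2x - 3)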